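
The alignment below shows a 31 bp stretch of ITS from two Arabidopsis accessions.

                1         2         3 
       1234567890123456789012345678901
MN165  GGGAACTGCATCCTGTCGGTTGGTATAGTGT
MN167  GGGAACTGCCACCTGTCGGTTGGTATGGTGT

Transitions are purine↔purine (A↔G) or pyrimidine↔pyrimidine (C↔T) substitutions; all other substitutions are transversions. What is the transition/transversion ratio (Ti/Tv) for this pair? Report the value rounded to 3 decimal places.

Differing sites — 10:A/C (Tv); 11:T/A (Tv); 27:A/G (Ti).
Of the 3 differences, 1 transition and 2 transversions, so Ti/Tv = 1/2 = 0.500.

0.500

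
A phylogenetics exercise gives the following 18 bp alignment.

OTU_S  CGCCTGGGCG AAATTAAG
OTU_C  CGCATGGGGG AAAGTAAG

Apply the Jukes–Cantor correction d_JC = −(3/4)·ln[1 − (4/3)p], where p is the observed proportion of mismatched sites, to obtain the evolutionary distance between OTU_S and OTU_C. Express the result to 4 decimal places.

0.1885

Differing sites — 4:C/A; 9:C/G; 14:T/G.
p = 3/18 = 0.166667.
d = −0.75 · ln(1 − (4/3)·0.166667) = −0.75 · ln(0.777777) = −0.75 · (-0.251315) = 0.1885.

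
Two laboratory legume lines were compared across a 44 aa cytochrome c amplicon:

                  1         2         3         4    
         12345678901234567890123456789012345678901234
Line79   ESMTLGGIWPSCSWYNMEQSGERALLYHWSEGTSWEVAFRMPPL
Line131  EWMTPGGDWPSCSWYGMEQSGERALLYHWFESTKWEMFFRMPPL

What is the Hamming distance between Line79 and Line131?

The sequences differ at positions 2 (S/W), 5 (L/P), 8 (I/D), 16 (N/G), 30 (S/F), 32 (G/S), 34 (S/K), 37 (V/M), 38 (A/F).
That gives 9 mismatches out of 44 aligned sites, so the Hamming distance is 9.

9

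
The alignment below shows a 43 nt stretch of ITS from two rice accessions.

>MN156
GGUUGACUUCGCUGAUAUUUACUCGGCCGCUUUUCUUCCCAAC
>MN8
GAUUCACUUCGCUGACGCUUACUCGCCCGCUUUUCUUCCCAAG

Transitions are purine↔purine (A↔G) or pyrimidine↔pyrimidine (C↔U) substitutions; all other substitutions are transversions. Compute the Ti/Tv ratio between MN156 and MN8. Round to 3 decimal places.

1.333

Mismatches occur at site 2 (G↔A, transition), site 5 (G↔C, transversion), site 16 (U↔C, transition), site 17 (A↔G, transition), site 18 (U↔C, transition), site 26 (G↔C, transversion), site 43 (C↔G, transversion).
Of the 7 differences, 4 transitions and 3 transversions, so Ti/Tv = 4/3 = 1.333.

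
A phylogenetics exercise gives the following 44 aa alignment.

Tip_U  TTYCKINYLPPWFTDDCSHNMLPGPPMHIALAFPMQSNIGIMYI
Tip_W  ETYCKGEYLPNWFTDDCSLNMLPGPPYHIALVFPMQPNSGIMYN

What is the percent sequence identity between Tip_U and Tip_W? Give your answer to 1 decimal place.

77.3%

Mismatches occur at site 1 (T↔E), site 6 (I↔G), site 7 (N↔E), site 11 (P↔N), site 19 (H↔L), site 27 (M↔Y), site 32 (A↔V), site 37 (S↔P), site 39 (I↔S), site 44 (I↔N).
34 of the 44 sites match, so the percent identity is 34/44 × 100 = 77.3%.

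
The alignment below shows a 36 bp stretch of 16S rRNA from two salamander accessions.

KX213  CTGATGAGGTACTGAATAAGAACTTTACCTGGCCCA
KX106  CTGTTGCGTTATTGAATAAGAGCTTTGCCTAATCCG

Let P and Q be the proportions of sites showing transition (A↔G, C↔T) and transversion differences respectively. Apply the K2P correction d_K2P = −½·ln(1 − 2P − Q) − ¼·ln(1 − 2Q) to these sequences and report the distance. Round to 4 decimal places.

The sequences differ at positions 4 (A/T, transversion), 7 (A/C, transversion), 9 (G/T, transversion), 12 (C/T, transition), 22 (A/G, transition), 27 (A/G, transition), 31 (G/A, transition), 32 (G/A, transition), 33 (C/T, transition), 36 (A/G, transition).
Of the 10 differences, 7 transitions and 3 transversions over 36 sites: P = 7/36 = 0.194444, Q = 3/36 = 0.083333.
d = −0.5·ln(0.527779) − 0.25·ln(0.833334) = −0.5·(-0.639078) − 0.25·(-0.182321) = 0.3651.

0.3651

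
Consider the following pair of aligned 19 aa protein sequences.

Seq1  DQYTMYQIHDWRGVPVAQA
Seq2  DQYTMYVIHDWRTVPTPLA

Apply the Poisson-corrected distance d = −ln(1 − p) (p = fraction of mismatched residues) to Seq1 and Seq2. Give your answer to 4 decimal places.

Mismatches occur at site 7 (Q↔V), site 13 (G↔T), site 16 (V↔T), site 17 (A↔P), site 18 (Q↔L).
p = 5/19 = 0.263158.
d = −ln(1 − 0.263158) = −ln(0.736842) = 0.3054.

0.3054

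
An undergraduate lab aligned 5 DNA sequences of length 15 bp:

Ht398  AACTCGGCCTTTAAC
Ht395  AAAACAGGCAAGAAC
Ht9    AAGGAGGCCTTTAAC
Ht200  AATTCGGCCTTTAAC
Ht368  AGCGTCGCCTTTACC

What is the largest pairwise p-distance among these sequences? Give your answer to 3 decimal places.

0.667

Pairwise Hamming distances:
  Ht398 vs Ht395: 7
  Ht398 vs Ht9: 3
  Ht398 vs Ht200: 1
  Ht398 vs Ht368: 5
  Ht395 vs Ht9: 8
  Ht395 vs Ht200: 7
  Ht395 vs Ht368: 10
  Ht9 vs Ht200: 3
  Ht9 vs Ht368: 5
  Ht200 vs Ht368: 6
The largest is 10 mismatches, between Ht395 and Ht368; p = 10/15 = 0.667.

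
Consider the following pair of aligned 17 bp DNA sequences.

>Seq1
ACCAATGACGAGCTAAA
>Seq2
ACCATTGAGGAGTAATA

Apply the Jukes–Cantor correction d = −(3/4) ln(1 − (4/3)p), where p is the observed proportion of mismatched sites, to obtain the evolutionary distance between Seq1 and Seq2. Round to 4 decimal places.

The sequences differ at positions 5 (A/T), 9 (C/G), 13 (C/T), 14 (T/A), 16 (A/T).
p = 5/17 = 0.294118.
d = −0.75 · ln(1 − (4/3)·0.294118) = −0.75 · ln(0.607843) = −0.75 · (-0.497839) = 0.3734.

0.3734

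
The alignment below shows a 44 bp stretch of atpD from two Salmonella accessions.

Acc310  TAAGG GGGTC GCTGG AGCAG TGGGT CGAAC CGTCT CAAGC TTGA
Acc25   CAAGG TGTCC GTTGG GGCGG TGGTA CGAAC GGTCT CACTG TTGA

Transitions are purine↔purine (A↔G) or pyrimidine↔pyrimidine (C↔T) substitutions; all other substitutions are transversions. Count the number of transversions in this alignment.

8

The sequences differ at positions 1 (T/C, transition), 6 (G/T, transversion), 8 (G/T, transversion), 9 (T/C, transition), 12 (C/T, transition), 16 (A/G, transition), 19 (A/G, transition), 24 (G/T, transversion), 25 (T/A, transversion), 31 (C/G, transversion), 38 (A/C, transversion), 39 (G/T, transversion), 40 (C/G, transversion).
Of the 13 differences, 5 transitions and 8 transversions, so the answer is 8.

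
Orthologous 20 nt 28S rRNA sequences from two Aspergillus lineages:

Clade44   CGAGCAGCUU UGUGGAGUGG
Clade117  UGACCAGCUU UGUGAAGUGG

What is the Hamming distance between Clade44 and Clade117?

3

Differing sites — 1:C/U; 4:G/C; 15:G/A.
That gives 3 mismatches out of 20 aligned sites, so the Hamming distance is 3.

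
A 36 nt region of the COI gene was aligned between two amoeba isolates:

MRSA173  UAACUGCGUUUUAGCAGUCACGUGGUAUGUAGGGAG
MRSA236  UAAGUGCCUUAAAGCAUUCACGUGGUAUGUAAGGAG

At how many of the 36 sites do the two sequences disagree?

6

Mismatches occur at site 4 (C→G), site 8 (G→C), site 11 (U→A), site 12 (U→A), site 17 (G→U), site 32 (G→A).
That gives 6 mismatches out of 36 aligned sites, so the Hamming distance is 6.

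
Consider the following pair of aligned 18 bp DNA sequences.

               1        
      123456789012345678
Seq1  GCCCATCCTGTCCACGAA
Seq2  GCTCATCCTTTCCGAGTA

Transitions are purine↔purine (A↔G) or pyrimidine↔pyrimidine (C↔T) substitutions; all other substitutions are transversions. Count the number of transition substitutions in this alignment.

2

Mismatches occur at site 3 (C/T, transition), site 10 (G/T, transversion), site 14 (A/G, transition), site 15 (C/A, transversion), site 17 (A/T, transversion).
Of the 5 differences, 2 transitions and 3 transversions, so the answer is 2.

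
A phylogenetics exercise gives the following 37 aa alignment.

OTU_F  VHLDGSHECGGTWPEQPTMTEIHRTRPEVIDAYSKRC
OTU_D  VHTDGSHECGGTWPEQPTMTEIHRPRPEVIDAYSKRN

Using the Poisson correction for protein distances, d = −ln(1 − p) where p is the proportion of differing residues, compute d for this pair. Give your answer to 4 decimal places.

Differing sites — 3:L/T; 25:T/P; 37:C/N.
p = 3/37 = 0.081081.
d = −ln(1 − 0.081081) = −ln(0.918919) = 0.0846.

0.0846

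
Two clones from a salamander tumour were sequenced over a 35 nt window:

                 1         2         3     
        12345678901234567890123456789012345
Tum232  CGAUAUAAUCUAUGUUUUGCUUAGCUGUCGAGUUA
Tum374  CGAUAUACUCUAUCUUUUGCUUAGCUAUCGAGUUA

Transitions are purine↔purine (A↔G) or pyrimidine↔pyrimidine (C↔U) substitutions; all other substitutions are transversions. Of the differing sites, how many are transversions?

2

Differing sites — 8:A/C (Tv); 14:G/C (Tv); 27:G/A (Ti).
Of the 3 differences, 1 transition and 2 transversions, so the answer is 2.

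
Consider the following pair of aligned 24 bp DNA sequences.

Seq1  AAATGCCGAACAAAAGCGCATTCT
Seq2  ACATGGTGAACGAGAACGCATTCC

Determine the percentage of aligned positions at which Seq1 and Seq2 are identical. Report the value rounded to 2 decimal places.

The sequences differ at positions 2 (A/C), 6 (C/G), 7 (C/T), 12 (A/G), 14 (A/G), 16 (G/A), 24 (T/C).
17 of the 24 sites match, so the percent identity is 17/24 × 100 = 70.83%.

70.83%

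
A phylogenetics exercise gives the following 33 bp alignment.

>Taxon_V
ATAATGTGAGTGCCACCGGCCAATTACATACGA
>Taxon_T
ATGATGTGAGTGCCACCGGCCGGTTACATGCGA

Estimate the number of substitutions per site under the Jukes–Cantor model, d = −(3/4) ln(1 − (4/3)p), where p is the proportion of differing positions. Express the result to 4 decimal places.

Differing sites — 3:A/G; 22:A/G; 23:A/G; 30:A/G.
p = 4/33 = 0.121212.
d = −0.75 · ln(1 − (4/3)·0.121212) = −0.75 · ln(0.838384) = −0.75 · (-0.176279) = 0.1322.

0.1322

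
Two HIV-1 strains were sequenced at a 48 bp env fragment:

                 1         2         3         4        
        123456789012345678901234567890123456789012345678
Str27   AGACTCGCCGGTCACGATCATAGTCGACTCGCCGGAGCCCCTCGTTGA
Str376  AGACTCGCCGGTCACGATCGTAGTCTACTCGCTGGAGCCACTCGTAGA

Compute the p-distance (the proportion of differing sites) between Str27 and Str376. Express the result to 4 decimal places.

The sequences differ at positions 20 (A/G), 26 (G/T), 33 (C/T), 40 (C/A), 46 (T/A).
There are 5 differences over 48 sites, so p = 5/48 = 0.1042.

0.1042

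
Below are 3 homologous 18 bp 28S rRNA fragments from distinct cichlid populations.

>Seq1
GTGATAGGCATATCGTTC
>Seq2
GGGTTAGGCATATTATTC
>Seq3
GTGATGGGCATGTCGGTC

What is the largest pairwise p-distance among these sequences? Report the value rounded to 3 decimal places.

0.389

Pairwise Hamming distances:
  Seq1 vs Seq2: 4
  Seq1 vs Seq3: 3
  Seq2 vs Seq3: 7
The largest is 7 mismatches, between Seq2 and Seq3; p = 7/18 = 0.389.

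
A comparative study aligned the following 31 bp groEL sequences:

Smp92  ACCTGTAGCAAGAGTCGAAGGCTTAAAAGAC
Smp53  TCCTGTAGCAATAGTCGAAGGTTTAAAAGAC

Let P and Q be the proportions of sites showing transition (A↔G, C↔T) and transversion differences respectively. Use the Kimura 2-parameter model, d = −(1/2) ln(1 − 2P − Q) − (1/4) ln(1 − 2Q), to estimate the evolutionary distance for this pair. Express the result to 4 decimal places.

0.1036

The sequences differ at positions 1 (A/T, transversion), 12 (G/T, transversion), 22 (C/T, transition).
Of the 3 differences, 1 transition and 2 transversions over 31 sites: P = 1/31 = 0.032258, Q = 2/31 = 0.064516.
d = −0.5·ln(0.870968) − 0.25·ln(0.870968) = −0.5·(-0.138150) − 0.25·(-0.138150) = 0.1036.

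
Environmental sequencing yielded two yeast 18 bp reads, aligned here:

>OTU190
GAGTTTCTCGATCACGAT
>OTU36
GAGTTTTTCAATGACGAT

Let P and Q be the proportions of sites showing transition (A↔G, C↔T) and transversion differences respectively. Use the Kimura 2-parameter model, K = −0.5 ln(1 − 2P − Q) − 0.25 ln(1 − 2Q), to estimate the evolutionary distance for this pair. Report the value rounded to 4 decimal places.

Differing sites — 7:C/T (Ti); 10:G/A (Ti); 13:C/G (Tv).
Of the 3 differences, 2 transitions and 1 transversion over 18 sites: P = 2/18 = 0.111111, Q = 1/18 = 0.055556.
d = −0.5·ln(0.722222) − 0.25·ln(0.888888) = −0.5·(-0.325423) − 0.25·(-0.117784) = 0.1922.

0.1922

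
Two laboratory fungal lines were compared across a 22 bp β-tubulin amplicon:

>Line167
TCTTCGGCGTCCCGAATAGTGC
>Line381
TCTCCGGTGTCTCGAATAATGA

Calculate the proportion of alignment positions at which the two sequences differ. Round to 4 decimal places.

0.2273

Mismatches occur at site 4 (T/C), site 8 (C/T), site 12 (C/T), site 19 (G/A), site 22 (C/A).
There are 5 differences over 22 sites, so p = 5/22 = 0.2273.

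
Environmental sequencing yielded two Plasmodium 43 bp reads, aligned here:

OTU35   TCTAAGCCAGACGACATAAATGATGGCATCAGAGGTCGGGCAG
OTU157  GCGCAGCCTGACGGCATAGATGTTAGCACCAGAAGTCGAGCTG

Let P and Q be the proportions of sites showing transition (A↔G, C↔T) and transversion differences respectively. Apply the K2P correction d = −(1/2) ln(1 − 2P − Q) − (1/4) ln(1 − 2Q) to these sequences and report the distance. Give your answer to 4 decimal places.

Differing sites — 1:T/G (Tv); 3:T/G (Tv); 4:A/C (Tv); 9:A/T (Tv); 14:A/G (Ti); 19:A/G (Ti); 23:A/T (Tv); 25:G/A (Ti); 29:T/C (Ti); 34:G/A (Ti); 39:G/A (Ti); 42:A/T (Tv).
Of the 12 differences, 6 transitions and 6 transversions over 43 sites: P = 6/43 = 0.139535, Q = 6/43 = 0.139535.
d = −0.5·ln(0.581395) − 0.25·ln(0.720930) = −0.5·(-0.542325) − 0.25·(-0.327213) = 0.3530.

0.3530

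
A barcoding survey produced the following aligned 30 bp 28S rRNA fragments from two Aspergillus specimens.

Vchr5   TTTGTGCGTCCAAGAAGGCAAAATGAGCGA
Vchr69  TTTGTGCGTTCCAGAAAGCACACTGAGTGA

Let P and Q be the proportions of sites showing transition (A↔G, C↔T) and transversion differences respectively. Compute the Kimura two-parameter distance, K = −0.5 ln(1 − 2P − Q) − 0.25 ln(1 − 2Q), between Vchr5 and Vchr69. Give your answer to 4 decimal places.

Mismatches occur at site 10 (C→T, transition), site 12 (A→C, transversion), site 17 (G→A, transition), site 21 (A→C, transversion), site 23 (A→C, transversion), site 28 (C→T, transition).
Of the 6 differences, 3 transitions and 3 transversions over 30 sites: P = 3/30 = 0.100000, Q = 3/30 = 0.100000.
d = −0.5·ln(0.700000) − 0.25·ln(0.800000) = −0.5·(-0.356675) − 0.25·(-0.223144) = 0.2341.

0.2341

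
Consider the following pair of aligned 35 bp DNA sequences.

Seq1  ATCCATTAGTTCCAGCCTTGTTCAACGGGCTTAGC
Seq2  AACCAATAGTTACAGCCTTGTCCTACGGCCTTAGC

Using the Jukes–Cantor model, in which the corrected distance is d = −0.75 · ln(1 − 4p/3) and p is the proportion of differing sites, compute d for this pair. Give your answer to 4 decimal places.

0.1946

Mismatches occur at site 2 (T→A), site 6 (T→A), site 12 (C→A), site 22 (T→C), site 24 (A→T), site 29 (G→C).
p = 6/35 = 0.171429.
d = −0.75 · ln(1 − (4/3)·0.171429) = −0.75 · ln(0.771428) = −0.75 · (-0.259512) = 0.1946.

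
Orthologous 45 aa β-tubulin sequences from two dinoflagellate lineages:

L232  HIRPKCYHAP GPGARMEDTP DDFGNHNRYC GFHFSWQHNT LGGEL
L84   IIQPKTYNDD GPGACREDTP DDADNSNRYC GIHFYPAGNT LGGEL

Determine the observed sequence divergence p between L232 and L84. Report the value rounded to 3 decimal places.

0.356

The sequences differ at positions 1 (H/I), 3 (R/Q), 6 (C/T), 8 (H/N), 9 (A/D), 10 (P/D), 15 (R/C), 16 (M/R), 23 (F/A), 24 (G/D), 26 (H/S), 32 (F/I), 35 (S/Y), 36 (W/P), 37 (Q/A), 38 (H/G).
There are 16 differences over 45 sites, so p = 16/45 = 0.356.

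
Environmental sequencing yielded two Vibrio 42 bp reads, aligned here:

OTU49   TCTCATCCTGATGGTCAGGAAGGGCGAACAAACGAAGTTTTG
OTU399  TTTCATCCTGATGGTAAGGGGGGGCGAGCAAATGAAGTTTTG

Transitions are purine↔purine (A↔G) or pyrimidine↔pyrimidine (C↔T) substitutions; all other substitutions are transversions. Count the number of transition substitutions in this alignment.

5

Differing sites — 2:C/T (Ti); 16:C/A (Tv); 20:A/G (Ti); 21:A/G (Ti); 28:A/G (Ti); 33:C/T (Ti).
Of the 6 differences, 5 transitions and 1 transversion, so the answer is 5.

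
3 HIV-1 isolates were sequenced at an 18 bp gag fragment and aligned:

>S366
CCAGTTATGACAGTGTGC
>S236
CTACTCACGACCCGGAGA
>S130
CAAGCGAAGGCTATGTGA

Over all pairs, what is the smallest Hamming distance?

Pairwise Hamming distances:
  S366 vs S236: 9
  S366 vs S130: 8
  S236 vs S130: 10
The smallest is 8, between S366 and S130.

8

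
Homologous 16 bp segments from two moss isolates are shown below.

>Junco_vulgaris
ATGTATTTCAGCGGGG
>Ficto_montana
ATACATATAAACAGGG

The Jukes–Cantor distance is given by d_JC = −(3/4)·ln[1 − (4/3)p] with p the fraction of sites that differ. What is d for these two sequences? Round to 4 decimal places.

0.5199

Differing sites — 3:G/A; 4:T/C; 7:T/A; 9:C/A; 11:G/A; 13:G/A.
p = 6/16 = 0.375000.
d = −0.75 · ln(1 − (4/3)·0.375000) = −0.75 · ln(0.500000) = −0.75 · (-0.693147) = 0.5199.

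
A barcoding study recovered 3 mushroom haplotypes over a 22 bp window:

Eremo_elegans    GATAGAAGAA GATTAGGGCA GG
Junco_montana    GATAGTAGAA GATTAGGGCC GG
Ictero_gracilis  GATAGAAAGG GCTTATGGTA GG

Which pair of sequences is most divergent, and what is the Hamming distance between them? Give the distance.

Pairwise Hamming distances:
  Eremo_elegans vs Junco_montana: 2
  Eremo_elegans vs Ictero_gracilis: 6
  Junco_montana vs Ictero_gracilis: 8
The largest is 8, between Junco_montana and Ictero_gracilis.

8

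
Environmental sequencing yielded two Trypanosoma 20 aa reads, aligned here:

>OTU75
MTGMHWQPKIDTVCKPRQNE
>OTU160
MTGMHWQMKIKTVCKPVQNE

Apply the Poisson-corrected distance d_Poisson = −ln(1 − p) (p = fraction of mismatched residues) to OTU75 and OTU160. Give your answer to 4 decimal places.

0.1625

The sequences differ at positions 8 (P/M), 11 (D/K), 17 (R/V).
p = 3/20 = 0.150000.
d = −ln(1 − 0.150000) = −ln(0.850000) = 0.1625.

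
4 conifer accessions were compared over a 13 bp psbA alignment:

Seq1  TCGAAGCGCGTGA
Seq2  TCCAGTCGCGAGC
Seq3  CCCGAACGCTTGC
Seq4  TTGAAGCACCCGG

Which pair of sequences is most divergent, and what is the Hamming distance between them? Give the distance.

Pairwise Hamming distances:
  Seq1 vs Seq2: 5
  Seq1 vs Seq3: 6
  Seq1 vs Seq4: 5
  Seq2 vs Seq3: 6
  Seq2 vs Seq4: 8
  Seq3 vs Seq4: 9
The largest is 9, between Seq3 and Seq4.

9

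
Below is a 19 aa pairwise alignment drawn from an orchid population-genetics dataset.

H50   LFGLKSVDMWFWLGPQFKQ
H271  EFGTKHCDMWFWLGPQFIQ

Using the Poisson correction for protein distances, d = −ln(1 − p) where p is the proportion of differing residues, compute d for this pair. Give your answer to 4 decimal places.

Mismatches occur at site 1 (L→E), site 4 (L→T), site 6 (S→H), site 7 (V→C), site 18 (K→I).
p = 5/19 = 0.263158.
d = −ln(1 − 0.263158) = −ln(0.736842) = 0.3054.

0.3054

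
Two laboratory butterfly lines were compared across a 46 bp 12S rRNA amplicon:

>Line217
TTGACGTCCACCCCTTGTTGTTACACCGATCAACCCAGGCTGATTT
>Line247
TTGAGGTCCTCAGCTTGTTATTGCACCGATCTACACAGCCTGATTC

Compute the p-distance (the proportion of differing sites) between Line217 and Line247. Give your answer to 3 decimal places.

Differing sites — 5:C/G; 10:A/T; 12:C/A; 13:C/G; 20:G/A; 23:A/G; 32:A/T; 35:C/A; 39:G/C; 46:T/C.
There are 10 differences over 46 sites, so p = 10/46 = 0.217.

0.217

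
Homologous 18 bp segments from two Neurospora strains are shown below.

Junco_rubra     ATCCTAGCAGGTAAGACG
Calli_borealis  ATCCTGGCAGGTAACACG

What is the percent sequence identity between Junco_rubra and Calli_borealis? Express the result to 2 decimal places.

88.89%

Mismatches occur at site 6 (A→G), site 15 (G→C).
16 of the 18 sites match, so the percent identity is 16/18 × 100 = 88.89%.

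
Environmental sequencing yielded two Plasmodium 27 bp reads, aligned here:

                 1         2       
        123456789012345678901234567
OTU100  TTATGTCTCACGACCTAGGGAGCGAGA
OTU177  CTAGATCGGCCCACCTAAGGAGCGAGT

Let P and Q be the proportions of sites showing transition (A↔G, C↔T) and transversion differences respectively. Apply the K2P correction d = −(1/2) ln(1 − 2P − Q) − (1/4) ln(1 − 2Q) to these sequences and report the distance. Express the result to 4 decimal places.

0.4408

Differing sites — 1:T/C (Ti); 4:T/G (Tv); 5:G/A (Ti); 8:T/G (Tv); 9:C/G (Tv); 10:A/C (Tv); 12:G/C (Tv); 18:G/A (Ti); 27:A/T (Tv).
Of the 9 differences, 3 transitions and 6 transversions over 27 sites: P = 3/27 = 0.111111, Q = 6/27 = 0.222222.
d = −0.5·ln(0.555556) − 0.25·ln(0.555556) = −0.5·(-0.587786) − 0.25·(-0.587786) = 0.4408.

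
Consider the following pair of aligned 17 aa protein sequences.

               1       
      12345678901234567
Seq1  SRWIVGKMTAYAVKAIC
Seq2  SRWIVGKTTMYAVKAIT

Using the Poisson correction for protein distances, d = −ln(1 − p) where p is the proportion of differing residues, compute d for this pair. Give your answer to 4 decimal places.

0.1942

The sequences differ at positions 8 (M/T), 10 (A/M), 17 (C/T).
p = 3/17 = 0.176471.
d = −ln(1 − 0.176471) = −ln(0.823529) = 0.1942.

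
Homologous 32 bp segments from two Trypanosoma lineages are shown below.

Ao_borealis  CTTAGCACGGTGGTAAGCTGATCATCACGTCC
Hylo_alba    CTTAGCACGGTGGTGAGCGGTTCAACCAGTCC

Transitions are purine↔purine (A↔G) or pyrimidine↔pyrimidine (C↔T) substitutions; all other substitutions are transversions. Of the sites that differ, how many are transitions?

1

Differing sites — 15:A/G (Ti); 19:T/G (Tv); 21:A/T (Tv); 25:T/A (Tv); 27:A/C (Tv); 28:C/A (Tv).
Of the 6 differences, 1 transition and 5 transversions, so the answer is 1.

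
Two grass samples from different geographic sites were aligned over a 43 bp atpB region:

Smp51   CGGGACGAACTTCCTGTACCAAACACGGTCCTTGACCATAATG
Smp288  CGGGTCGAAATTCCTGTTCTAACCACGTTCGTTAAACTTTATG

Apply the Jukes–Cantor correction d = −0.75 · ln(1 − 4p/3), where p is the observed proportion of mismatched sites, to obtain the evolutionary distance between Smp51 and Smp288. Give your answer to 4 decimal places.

0.3129

Mismatches occur at site 5 (A→T), site 10 (C→A), site 18 (A→T), site 20 (C→T), site 23 (A→C), site 28 (G→T), site 31 (C→G), site 34 (G→A), site 36 (C→A), site 38 (A→T), site 40 (A→T).
p = 11/43 = 0.255814.
d = −0.75 · ln(1 − (4/3)·0.255814) = −0.75 · ln(0.658915) = −0.75 · (-0.417161) = 0.3129.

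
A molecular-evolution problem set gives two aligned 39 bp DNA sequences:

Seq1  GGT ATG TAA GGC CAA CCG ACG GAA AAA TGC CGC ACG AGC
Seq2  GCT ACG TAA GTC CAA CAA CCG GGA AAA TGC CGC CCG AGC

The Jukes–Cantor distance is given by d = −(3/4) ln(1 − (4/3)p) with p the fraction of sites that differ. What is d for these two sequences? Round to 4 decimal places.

Differing sites — 2:G/C; 5:T/C; 11:G/T; 17:C/A; 18:G/A; 19:A/C; 23:A/G; 34:A/C.
p = 8/39 = 0.205128.
d = −0.75 · ln(1 − (4/3)·0.205128) = −0.75 · ln(0.726496) = −0.75 · (-0.319522) = 0.2396.

0.2396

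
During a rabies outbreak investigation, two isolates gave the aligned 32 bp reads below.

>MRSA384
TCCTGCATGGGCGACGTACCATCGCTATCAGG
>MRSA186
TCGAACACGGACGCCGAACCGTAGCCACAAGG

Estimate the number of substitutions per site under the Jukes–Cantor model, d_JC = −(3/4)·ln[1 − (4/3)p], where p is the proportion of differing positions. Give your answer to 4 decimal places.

Mismatches occur at site 3 (C/G), site 4 (T/A), site 5 (G/A), site 8 (T/C), site 11 (G/A), site 14 (A/C), site 17 (T/A), site 21 (A/G), site 23 (C/A), site 26 (T/C), site 28 (T/C), site 29 (C/A).
p = 12/32 = 0.375000.
d = −0.75 · ln(1 − (4/3)·0.375000) = −0.75 · ln(0.500000) = −0.75 · (-0.693147) = 0.5199.

0.5199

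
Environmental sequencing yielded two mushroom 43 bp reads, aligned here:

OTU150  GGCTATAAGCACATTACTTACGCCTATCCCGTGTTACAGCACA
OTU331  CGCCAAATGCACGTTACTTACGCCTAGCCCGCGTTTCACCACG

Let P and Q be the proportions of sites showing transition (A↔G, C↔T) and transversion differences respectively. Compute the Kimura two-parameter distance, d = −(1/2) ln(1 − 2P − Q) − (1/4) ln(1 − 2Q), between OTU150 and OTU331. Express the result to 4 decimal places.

0.2788

Mismatches occur at site 1 (G→C, transversion), site 4 (T→C, transition), site 6 (T→A, transversion), site 8 (A→T, transversion), site 13 (A→G, transition), site 27 (T→G, transversion), site 32 (T→C, transition), site 36 (A→T, transversion), site 39 (G→C, transversion), site 43 (A→G, transition).
Of the 10 differences, 4 transitions and 6 transversions over 43 sites: P = 4/43 = 0.093023, Q = 6/43 = 0.139535.
d = −0.5·ln(0.674419) − 0.25·ln(0.720930) = −0.5·(-0.393904) − 0.25·(-0.327213) = 0.2788.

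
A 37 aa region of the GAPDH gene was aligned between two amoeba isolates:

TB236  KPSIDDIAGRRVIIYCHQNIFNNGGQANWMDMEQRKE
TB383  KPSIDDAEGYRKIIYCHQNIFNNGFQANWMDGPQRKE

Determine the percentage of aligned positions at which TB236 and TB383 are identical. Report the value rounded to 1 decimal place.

81.1%

The sequences differ at positions 7 (I/A), 8 (A/E), 10 (R/Y), 12 (V/K), 25 (G/F), 32 (M/G), 33 (E/P).
30 of the 37 sites match, so the percent identity is 30/37 × 100 = 81.1%.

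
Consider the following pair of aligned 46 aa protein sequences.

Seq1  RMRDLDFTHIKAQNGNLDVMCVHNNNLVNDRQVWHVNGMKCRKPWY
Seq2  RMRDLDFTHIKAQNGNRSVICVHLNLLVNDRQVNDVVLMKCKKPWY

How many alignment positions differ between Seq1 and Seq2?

10

Mismatches occur at site 17 (L↔R), site 18 (D↔S), site 20 (M↔I), site 24 (N↔L), site 26 (N↔L), site 34 (W↔N), site 35 (H↔D), site 37 (N↔V), site 38 (G↔L), site 42 (R↔K).
That gives 10 mismatches out of 46 aligned sites, so the Hamming distance is 10.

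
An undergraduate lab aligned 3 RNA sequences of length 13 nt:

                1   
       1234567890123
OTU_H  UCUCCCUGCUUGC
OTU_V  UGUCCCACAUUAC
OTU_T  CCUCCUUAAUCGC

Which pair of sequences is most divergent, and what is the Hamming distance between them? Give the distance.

Pairwise Hamming distances:
  OTU_H vs OTU_V: 5
  OTU_H vs OTU_T: 5
  OTU_V vs OTU_T: 7
The largest is 7, between OTU_V and OTU_T.

7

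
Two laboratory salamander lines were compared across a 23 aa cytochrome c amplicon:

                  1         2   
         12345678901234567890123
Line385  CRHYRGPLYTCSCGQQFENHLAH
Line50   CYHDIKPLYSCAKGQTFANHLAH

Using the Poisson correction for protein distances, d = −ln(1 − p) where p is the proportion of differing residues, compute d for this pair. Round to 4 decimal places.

0.4964

Mismatches occur at site 2 (R→Y), site 4 (Y→D), site 5 (R→I), site 6 (G→K), site 10 (T→S), site 12 (S→A), site 13 (C→K), site 16 (Q→T), site 18 (E→A).
p = 9/23 = 0.391304.
d = −ln(1 − 0.391304) = −ln(0.608696) = 0.4964.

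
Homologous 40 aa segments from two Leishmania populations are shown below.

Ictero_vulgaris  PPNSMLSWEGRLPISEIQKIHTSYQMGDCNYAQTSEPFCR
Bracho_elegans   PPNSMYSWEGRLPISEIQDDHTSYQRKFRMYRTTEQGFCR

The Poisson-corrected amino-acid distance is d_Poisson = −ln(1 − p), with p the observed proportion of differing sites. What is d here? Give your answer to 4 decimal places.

0.3930

The sequences differ at positions 6 (L/Y), 19 (K/D), 20 (I/D), 26 (M/R), 27 (G/K), 28 (D/F), 29 (C/R), 30 (N/M), 32 (A/R), 33 (Q/T), 35 (S/E), 36 (E/Q), 37 (P/G).
p = 13/40 = 0.325000.
d = −ln(1 − 0.325000) = −ln(0.675000) = 0.3930.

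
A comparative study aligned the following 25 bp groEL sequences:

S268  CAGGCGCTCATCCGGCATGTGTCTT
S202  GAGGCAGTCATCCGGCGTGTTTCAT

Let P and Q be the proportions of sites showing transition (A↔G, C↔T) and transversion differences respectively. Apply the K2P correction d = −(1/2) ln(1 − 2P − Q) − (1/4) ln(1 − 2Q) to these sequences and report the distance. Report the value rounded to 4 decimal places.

The sequences differ at positions 1 (C/G, transversion), 6 (G/A, transition), 7 (C/G, transversion), 17 (A/G, transition), 21 (G/T, transversion), 24 (T/A, transversion).
Of the 6 differences, 2 transitions and 4 transversions over 25 sites: P = 2/25 = 0.080000, Q = 4/25 = 0.160000.
d = −0.5·ln(0.680000) − 0.25·ln(0.680000) = −0.5·(-0.385662) − 0.25·(-0.385662) = 0.2892.

0.2892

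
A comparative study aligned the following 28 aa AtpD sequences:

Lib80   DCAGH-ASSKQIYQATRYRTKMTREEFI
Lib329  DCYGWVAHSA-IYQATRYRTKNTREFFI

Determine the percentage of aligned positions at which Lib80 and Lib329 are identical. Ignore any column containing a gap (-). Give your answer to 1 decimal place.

76.9%

Excluding the 2 gap columns leaves 26 comparable sites.
Mismatches occur at site 3 (A/Y), site 5 (H/W), site 8 (S/H), site 10 (K/A), site 22 (M/N), site 26 (E/F).
20 of the 26 comparable sites match, so the percent identity is 20/26 × 100 = 76.9%.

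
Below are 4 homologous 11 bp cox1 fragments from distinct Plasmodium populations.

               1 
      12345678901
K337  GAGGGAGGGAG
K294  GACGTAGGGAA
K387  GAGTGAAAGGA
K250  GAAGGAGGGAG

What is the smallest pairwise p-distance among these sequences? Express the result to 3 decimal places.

Pairwise Hamming distances:
  K337 vs K294: 3
  K337 vs K387: 5
  K337 vs K250: 1
  K294 vs K387: 6
  K294 vs K250: 3
  K387 vs K250: 6
The smallest is 1 mismatch, between K337 and K250; p = 1/11 = 0.091.

0.091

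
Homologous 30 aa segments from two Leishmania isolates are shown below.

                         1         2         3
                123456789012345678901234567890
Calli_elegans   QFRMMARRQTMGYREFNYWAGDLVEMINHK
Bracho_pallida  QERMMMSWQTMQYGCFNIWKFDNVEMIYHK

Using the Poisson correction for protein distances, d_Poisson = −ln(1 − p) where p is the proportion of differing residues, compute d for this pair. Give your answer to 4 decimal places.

Mismatches occur at site 2 (F↔E), site 6 (A↔M), site 7 (R↔S), site 8 (R↔W), site 12 (G↔Q), site 14 (R↔G), site 15 (E↔C), site 18 (Y↔I), site 20 (A↔K), site 21 (G↔F), site 23 (L↔N), site 28 (N↔Y).
p = 12/30 = 0.400000.
d = −ln(1 − 0.400000) = −ln(0.600000) = 0.5108.

0.5108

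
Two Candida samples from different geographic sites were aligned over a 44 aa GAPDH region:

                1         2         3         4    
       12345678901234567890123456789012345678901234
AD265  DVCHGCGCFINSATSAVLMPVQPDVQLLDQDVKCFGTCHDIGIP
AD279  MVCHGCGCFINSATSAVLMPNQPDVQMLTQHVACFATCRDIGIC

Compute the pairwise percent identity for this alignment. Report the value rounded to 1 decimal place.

The sequences differ at positions 1 (D/M), 21 (V/N), 27 (L/M), 29 (D/T), 31 (D/H), 33 (K/A), 36 (G/A), 39 (H/R), 44 (P/C).
35 of the 44 sites match, so the percent identity is 35/44 × 100 = 79.5%.

79.5%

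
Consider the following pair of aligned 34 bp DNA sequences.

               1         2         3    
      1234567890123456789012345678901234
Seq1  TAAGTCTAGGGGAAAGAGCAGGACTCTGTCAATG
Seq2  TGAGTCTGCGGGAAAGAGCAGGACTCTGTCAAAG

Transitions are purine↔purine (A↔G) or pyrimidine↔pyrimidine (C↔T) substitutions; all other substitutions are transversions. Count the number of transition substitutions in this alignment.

2

Differing sites — 2:A/G (Ti); 8:A/G (Ti); 9:G/C (Tv); 33:T/A (Tv).
Of the 4 differences, 2 transitions and 2 transversions, so the answer is 2.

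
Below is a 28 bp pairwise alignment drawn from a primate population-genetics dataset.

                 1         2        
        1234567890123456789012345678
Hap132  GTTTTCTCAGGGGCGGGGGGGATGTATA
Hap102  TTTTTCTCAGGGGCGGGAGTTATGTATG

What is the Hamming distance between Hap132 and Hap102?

Differing sites — 1:G/T; 18:G/A; 20:G/T; 21:G/T; 28:A/G.
That gives 5 mismatches out of 28 aligned sites, so the Hamming distance is 5.

5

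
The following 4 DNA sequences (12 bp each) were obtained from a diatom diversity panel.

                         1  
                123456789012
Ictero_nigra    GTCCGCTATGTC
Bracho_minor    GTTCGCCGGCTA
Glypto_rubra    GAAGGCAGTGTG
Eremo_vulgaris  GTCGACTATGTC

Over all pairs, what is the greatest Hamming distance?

8

Pairwise Hamming distances:
  Ictero_nigra vs Bracho_minor: 6
  Ictero_nigra vs Glypto_rubra: 6
  Ictero_nigra vs Eremo_vulgaris: 2
  Bracho_minor vs Glypto_rubra: 7
  Bracho_minor vs Eremo_vulgaris: 8
  Glypto_rubra vs Eremo_vulgaris: 6
The largest is 8, between Bracho_minor and Eremo_vulgaris.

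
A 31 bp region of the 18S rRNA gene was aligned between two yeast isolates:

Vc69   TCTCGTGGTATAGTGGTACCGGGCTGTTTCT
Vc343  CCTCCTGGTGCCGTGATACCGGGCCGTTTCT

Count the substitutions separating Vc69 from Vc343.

7

Mismatches occur at site 1 (T→C), site 5 (G→C), site 10 (A→G), site 11 (T→C), site 12 (A→C), site 16 (G→A), site 25 (T→C).
That gives 7 mismatches out of 31 aligned sites, so the Hamming distance is 7.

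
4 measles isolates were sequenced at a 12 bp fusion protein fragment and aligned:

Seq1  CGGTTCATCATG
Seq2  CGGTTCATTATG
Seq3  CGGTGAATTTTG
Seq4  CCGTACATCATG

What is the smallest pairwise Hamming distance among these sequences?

Pairwise Hamming distances:
  Seq1 vs Seq2: 1
  Seq1 vs Seq3: 4
  Seq1 vs Seq4: 2
  Seq2 vs Seq3: 3
  Seq2 vs Seq4: 3
  Seq3 vs Seq4: 5
The smallest is 1, between Seq1 and Seq2.

1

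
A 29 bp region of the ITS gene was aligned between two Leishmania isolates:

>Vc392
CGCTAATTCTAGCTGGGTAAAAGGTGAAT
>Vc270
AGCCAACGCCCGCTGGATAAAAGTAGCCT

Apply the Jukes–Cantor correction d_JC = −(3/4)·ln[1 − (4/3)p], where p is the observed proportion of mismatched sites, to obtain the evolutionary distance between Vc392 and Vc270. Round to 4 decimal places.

0.5285

Mismatches occur at site 1 (C↔A), site 4 (T↔C), site 7 (T↔C), site 8 (T↔G), site 10 (T↔C), site 11 (A↔C), site 17 (G↔A), site 24 (G↔T), site 25 (T↔A), site 27 (A↔C), site 28 (A↔C).
p = 11/29 = 0.379310.
d = −0.75 · ln(1 − (4/3)·0.379310) = −0.75 · ln(0.494253) = −0.75 · (-0.704708) = 0.5285.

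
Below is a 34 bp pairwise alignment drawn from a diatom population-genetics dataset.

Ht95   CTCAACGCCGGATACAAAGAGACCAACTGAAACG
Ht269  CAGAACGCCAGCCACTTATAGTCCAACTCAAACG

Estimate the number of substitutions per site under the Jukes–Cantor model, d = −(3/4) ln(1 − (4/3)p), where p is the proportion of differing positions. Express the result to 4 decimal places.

Mismatches occur at site 2 (T→A), site 3 (C→G), site 10 (G→A), site 12 (A→C), site 13 (T→C), site 16 (A→T), site 17 (A→T), site 19 (G→T), site 22 (A→T), site 29 (G→C).
p = 10/34 = 0.294118.
d = −0.75 · ln(1 − (4/3)·0.294118) = −0.75 · ln(0.607843) = −0.75 · (-0.497839) = 0.3734.

0.3734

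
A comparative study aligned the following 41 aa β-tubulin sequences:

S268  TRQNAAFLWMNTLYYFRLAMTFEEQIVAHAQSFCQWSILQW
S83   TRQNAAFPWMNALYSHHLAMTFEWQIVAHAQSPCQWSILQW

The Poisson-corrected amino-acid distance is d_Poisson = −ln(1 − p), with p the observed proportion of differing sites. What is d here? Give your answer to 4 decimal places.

The sequences differ at positions 8 (L/P), 12 (T/A), 15 (Y/S), 16 (F/H), 17 (R/H), 24 (E/W), 33 (F/P).
p = 7/41 = 0.170732.
d = −ln(1 − 0.170732) = −ln(0.829268) = 0.1872.

0.1872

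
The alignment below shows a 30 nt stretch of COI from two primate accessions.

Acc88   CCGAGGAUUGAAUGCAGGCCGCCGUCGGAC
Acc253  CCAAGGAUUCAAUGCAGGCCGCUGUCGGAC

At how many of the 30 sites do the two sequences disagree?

Mismatches occur at site 3 (G→A), site 10 (G→C), site 23 (C→U).
That gives 3 mismatches out of 30 aligned sites, so the Hamming distance is 3.

3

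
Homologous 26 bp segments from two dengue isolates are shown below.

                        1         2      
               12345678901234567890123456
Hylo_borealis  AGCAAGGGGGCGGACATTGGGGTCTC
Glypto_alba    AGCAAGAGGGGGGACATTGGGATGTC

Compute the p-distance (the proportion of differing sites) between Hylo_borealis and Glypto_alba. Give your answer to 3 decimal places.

The sequences differ at positions 7 (G/A), 11 (C/G), 22 (G/A), 24 (C/G).
There are 4 differences over 26 sites, so p = 4/26 = 0.154.

0.154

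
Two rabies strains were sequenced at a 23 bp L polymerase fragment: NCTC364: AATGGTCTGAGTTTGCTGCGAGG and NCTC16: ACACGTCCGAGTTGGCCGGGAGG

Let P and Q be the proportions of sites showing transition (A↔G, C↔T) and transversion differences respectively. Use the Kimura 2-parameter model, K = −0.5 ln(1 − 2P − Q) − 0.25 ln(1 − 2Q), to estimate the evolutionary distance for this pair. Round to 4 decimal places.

0.3909

The sequences differ at positions 2 (A/C, transversion), 3 (T/A, transversion), 4 (G/C, transversion), 8 (T/C, transition), 14 (T/G, transversion), 17 (T/C, transition), 19 (C/G, transversion).
Of the 7 differences, 2 transitions and 5 transversions over 23 sites: P = 2/23 = 0.086957, Q = 5/23 = 0.217391.
d = −0.5·ln(0.608695) − 0.25·ln(0.565218) = −0.5·(-0.496438) − 0.25·(-0.570544) = 0.3909.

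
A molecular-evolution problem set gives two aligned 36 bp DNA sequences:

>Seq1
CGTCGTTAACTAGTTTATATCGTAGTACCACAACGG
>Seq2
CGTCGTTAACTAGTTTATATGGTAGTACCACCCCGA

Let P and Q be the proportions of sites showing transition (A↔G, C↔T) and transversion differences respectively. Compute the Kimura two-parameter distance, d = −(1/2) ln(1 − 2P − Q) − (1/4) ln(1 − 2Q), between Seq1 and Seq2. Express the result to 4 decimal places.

Mismatches occur at site 21 (C/G, transversion), site 32 (A/C, transversion), site 33 (A/C, transversion), site 36 (G/A, transition).
Of the 4 differences, 1 transition and 3 transversions over 36 sites: P = 1/36 = 0.027778, Q = 3/36 = 0.083333.
d = −0.5·ln(0.861111) − 0.25·ln(0.833334) = −0.5·(-0.149532) − 0.25·(-0.182321) = 0.1203.

0.1203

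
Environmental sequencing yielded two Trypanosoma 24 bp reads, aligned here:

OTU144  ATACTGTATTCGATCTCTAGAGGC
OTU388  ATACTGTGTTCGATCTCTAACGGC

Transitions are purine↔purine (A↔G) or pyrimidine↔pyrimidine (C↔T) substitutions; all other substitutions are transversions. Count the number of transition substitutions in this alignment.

Differing sites — 8:A/G (Ti); 20:G/A (Ti); 21:A/C (Tv).
Of the 3 differences, 2 transitions and 1 transversion, so the answer is 2.

2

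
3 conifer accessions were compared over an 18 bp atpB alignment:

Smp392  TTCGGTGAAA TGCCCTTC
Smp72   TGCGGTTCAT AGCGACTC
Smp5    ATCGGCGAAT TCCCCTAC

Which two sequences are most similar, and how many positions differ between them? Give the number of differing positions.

5

Pairwise Hamming distances:
  Smp392 vs Smp72: 8
  Smp392 vs Smp5: 5
  Smp72 vs Smp5: 11
The smallest is 5, between Smp392 and Smp5.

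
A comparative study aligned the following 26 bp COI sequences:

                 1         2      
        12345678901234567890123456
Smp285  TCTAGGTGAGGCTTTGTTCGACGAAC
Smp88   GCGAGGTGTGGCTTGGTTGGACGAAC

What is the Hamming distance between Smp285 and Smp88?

The sequences differ at positions 1 (T/G), 3 (T/G), 9 (A/T), 15 (T/G), 19 (C/G).
That gives 5 mismatches out of 26 aligned sites, so the Hamming distance is 5.

5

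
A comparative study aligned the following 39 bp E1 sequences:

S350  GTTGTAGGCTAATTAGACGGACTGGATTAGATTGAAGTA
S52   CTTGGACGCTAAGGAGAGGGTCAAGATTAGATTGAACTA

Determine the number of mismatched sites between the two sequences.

10

Mismatches occur at site 1 (G→C), site 5 (T→G), site 7 (G→C), site 13 (T→G), site 14 (T→G), site 18 (C→G), site 21 (A→T), site 23 (T→A), site 24 (G→A), site 37 (G→C).
That gives 10 mismatches out of 39 aligned sites, so the Hamming distance is 10.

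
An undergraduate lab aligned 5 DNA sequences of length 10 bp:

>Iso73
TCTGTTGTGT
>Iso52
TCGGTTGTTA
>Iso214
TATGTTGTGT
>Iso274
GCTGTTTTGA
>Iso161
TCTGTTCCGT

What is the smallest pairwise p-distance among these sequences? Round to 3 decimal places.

0.100

Pairwise Hamming distances:
  Iso73 vs Iso52: 3
  Iso73 vs Iso214: 1
  Iso73 vs Iso274: 3
  Iso73 vs Iso161: 2
  Iso52 vs Iso214: 4
  Iso52 vs Iso274: 4
  Iso52 vs Iso161: 5
  Iso214 vs Iso274: 4
  Iso214 vs Iso161: 3
  Iso274 vs Iso161: 4
The smallest is 1 mismatch, between Iso73 and Iso214; p = 1/10 = 0.100.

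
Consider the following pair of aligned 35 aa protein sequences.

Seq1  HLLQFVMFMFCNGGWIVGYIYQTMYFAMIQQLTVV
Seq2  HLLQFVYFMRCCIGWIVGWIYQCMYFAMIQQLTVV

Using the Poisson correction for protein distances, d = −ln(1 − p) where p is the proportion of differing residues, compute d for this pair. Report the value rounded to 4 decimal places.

Mismatches occur at site 7 (M/Y), site 10 (F/R), site 12 (N/C), site 13 (G/I), site 19 (Y/W), site 23 (T/C).
p = 6/35 = 0.171429.
d = −ln(1 − 0.171429) = −ln(0.828571) = 0.1881.

0.1881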